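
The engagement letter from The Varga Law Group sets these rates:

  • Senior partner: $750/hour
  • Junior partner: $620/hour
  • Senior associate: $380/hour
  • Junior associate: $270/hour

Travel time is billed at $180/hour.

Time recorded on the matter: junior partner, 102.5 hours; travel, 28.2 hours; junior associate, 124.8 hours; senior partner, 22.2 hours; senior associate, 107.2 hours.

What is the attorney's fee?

$159,708.00

Senior partner: 22.2 × $750 = $16,650.00
Junior partner: 102.5 × $620 = $63,550.00
Senior associate: 107.2 × $380 = $40,736.00
Junior associate: 124.8 × $270 = $33,696.00
Subtotal: $16,650.00 + $63,550.00 + $40,736.00 + $33,696.00 = $154,632.00
Travel: 28.2 × $180 = $5,076.00
Total: $154,632.00 + $5,076.00 = $159,708.00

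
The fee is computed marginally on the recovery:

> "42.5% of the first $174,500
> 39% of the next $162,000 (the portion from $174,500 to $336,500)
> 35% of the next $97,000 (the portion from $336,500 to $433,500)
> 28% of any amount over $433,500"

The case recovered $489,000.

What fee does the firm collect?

First $174,500 at 42.5% = $74,162.50
Next $162,000 at 39% = $63,180.00
Next $97,000 at 35% = $33,950.00
Remaining $55,500 at 28% = $15,540.00
Fee: $74,162.50 + $63,180.00 + $33,950.00 + $15,540.00 = $186,832.50

$186,832.50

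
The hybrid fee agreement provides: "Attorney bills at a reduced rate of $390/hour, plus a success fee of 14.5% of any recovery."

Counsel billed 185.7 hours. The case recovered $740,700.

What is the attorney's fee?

Hourly: 185.7 × $390 = $72,423.00
Success fee: 14.5% of $740,700 = $107,401.50
Total: $72,423.00 + $107,401.50 = $179,824.50

$179,824.50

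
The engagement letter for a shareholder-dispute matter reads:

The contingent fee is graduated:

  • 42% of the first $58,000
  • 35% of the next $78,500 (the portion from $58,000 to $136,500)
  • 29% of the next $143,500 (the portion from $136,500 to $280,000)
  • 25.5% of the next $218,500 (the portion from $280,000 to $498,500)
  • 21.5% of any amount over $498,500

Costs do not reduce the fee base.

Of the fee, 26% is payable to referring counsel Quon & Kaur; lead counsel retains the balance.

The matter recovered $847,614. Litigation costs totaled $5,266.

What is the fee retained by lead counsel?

Fee base is the gross recovery, $847,614; costs are reimbursed separately.
First $58,000 at 42% = $24,360.00
Next $78,500 at 35% = $27,475.00
Next $143,500 at 29% = $41,615.00
Next $218,500 at 25.5% = $55,717.50
Remaining $349,114 at 21.5% = $75,059.51
Fee: $24,360.00 + $27,475.00 + $41,615.00 + $55,717.50 + $75,059.51 = $224,227.01
Referral share: 26% of $224,227.01 = $58,299.02; lead counsel retains $224,227.01 − $58,299.02 = $165,927.99.

$165,927.99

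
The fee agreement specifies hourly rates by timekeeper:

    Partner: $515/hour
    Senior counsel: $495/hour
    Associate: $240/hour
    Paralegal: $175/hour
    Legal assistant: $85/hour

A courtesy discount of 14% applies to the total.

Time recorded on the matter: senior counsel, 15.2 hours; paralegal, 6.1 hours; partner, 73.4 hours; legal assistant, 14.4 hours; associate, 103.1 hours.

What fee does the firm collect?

$62,230.03

Partner: 73.4 × $515 = $37,801.00
Senior counsel: 15.2 × $495 = $7,524.00
Associate: 103.1 × $240 = $24,744.00
Paralegal: 6.1 × $175 = $1,067.50
Legal assistant: 14.4 × $85 = $1,224.00
Subtotal: $72,360.50
Less 14% discount: −$10,130.47
Total: $72,360.50 − $10,130.47 = $62,230.03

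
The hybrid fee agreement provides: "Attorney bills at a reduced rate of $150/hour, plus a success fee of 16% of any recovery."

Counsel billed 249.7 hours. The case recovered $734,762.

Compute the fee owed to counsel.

$155,016.92

Hourly: 249.7 × $150 = $37,455.00
Success fee: 16% of $734,762 = $117,561.92
Total: $37,455.00 + $117,561.92 = $155,016.92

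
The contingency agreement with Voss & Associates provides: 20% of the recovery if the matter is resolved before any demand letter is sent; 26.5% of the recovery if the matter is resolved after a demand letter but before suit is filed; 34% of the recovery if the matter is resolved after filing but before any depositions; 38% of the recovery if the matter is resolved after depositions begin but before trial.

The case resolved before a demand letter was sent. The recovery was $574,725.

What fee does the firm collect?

The matter resolved before a demand letter was sent, so the 20% rate applies.
$574,725 × 20% = $114,945.00

$114,945.00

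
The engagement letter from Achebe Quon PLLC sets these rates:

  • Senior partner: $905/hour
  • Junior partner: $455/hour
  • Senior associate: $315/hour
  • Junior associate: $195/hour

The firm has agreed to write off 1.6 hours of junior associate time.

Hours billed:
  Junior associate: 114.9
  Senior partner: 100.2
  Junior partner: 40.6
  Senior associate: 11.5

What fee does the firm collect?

Senior partner: 100.2 × $905 = $90,681.00
Junior partner: 40.6 × $455 = $18,473.00
Senior associate: 11.5 × $315 = $3,622.50
Junior associate: 114.9 × $195 = $22,405.50
Subtotal: $135,182.00
Write-off: 1.6 × $195 = $312.00
Total: $135,182.00 − $312.00 = $134,870.00

$134,870.00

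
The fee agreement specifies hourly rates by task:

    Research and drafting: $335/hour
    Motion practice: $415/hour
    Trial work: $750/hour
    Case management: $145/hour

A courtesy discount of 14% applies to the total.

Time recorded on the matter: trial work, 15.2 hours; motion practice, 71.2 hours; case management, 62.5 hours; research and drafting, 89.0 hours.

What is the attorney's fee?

$68,649.93

Research and drafting: 89.0 × $335 = $29,815.00
Motion practice: 71.2 × $415 = $29,548.00
Trial work: 15.2 × $750 = $11,400.00
Case management: 62.5 × $145 = $9,062.50
Subtotal: $79,825.50
Less 14% discount: −$11,175.57
Total: $79,825.50 − $11,175.57 = $68,649.93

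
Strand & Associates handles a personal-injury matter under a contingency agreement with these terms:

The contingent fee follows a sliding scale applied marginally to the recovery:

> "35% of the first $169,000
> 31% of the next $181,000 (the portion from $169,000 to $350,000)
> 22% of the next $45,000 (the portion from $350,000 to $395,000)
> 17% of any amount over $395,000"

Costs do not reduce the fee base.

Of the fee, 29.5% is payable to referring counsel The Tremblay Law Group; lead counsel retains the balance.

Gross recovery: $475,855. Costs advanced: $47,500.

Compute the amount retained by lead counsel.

Fee base is the gross recovery, $475,855; costs are reimbursed separately.
First $169,000 at 35% = $59,150.00
Next $181,000 at 31% = $56,110.00
Next $45,000 at 22% = $9,900.00
Remaining $80,855 at 17% = $13,745.35
Fee: $59,150.00 + $56,110.00 + $9,900.00 + $13,745.35 = $138,905.35
Referral share: 29.5% of $138,905.35 = $40,977.08; lead counsel retains $138,905.35 − $40,977.08 = $97,928.27.

$97,928.27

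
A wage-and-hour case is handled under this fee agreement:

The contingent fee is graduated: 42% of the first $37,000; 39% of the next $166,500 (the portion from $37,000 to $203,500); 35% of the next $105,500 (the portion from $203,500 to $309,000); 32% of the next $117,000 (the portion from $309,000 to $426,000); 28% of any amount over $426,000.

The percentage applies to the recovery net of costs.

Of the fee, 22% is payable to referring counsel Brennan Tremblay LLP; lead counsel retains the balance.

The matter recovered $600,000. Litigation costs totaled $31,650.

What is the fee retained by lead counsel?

Fee base (net of costs): $600,000 − $31,650 = $568,350
First $37,000 at 42% = $15,540.00
Next $166,500 at 39% = $64,935.00
Next $105,500 at 35% = $36,925.00
Next $117,000 at 32% = $37,440.00
Remaining $142,350 at 28% = $39,858.00
Fee: $15,540.00 + $64,935.00 + $36,925.00 + $37,440.00 + $39,858.00 = $194,698.00
Referral share: 22% of $194,698.00 = $42,833.56; lead counsel retains $194,698.00 − $42,833.56 = $151,864.44.

$151,864.44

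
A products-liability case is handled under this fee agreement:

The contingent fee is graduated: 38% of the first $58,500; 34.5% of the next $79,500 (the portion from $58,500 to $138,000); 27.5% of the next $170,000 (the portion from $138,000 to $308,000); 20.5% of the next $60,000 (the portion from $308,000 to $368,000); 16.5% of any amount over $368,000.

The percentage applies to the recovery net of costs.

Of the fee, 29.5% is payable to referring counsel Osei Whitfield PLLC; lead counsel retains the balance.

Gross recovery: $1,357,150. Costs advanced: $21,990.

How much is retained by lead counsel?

Fee base (net of costs): $1,357,150 − $21,990 = $1,335,160
First $58,500 at 38% = $22,230.00
Next $79,500 at 34.5% = $27,427.50
Next $170,000 at 27.5% = $46,750.00
Next $60,000 at 20.5% = $12,300.00
Remaining $967,160 at 16.5% = $159,581.40
Fee: $22,230.00 + $27,427.50 + $46,750.00 + $12,300.00 + $159,581.40 = $268,288.90
Referral share: 29.5% of $268,288.90 = $79,145.23; lead counsel retains $268,288.90 − $79,145.23 = $189,143.67.

$189,143.67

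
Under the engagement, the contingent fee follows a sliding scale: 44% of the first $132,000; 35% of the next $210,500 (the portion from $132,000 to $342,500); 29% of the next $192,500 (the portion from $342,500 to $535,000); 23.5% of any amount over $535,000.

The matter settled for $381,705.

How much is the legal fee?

$143,124.45

First $132,000 at 44% = $58,080.00
Next $210,500 at 35% = $73,675.00
Remaining $39,205 at 29% = $11,369.45
Fee: $58,080.00 + $73,675.00 + $11,369.45 = $143,124.45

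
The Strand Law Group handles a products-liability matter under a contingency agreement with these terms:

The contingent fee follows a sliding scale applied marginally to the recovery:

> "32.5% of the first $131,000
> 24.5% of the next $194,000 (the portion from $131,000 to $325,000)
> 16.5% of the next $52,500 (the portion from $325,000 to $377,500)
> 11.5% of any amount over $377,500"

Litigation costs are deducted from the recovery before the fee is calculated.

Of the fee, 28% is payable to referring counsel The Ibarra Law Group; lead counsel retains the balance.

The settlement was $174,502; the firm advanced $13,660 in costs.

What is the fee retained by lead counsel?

$35,918.13

Fee base (net of costs): $174,502 − $13,660 = $160,842
First $131,000 at 32.5% = $42,575.00
Remaining $29,842 at 24.5% = $7,311.29
Fee: $42,575.00 + $7,311.29 = $49,886.29
Referral share: 28% of $49,886.29 = $13,968.16; lead counsel retains $49,886.29 − $13,968.16 = $35,918.13.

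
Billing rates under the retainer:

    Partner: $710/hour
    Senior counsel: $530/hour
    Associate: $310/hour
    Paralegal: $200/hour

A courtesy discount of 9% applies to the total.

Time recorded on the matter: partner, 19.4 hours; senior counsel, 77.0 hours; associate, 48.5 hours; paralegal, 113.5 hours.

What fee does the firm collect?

Partner: 19.4 × $710 = $13,774.00
Senior counsel: 77.0 × $530 = $40,810.00
Associate: 48.5 × $310 = $15,035.00
Paralegal: 113.5 × $200 = $22,700.00
Subtotal: $92,319.00
Less 9% discount: −$8,308.71
Total: $92,319.00 − $8,308.71 = $84,010.29

$84,010.29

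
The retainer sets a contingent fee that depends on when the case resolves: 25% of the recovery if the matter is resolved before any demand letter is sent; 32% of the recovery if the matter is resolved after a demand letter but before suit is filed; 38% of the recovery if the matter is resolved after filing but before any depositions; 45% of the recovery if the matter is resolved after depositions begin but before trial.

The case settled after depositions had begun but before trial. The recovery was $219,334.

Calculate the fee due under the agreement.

The matter settled after depositions had begun but before trial, so the 45% rate applies.
$219,334 × 45% = $98,700.30

$98,700.30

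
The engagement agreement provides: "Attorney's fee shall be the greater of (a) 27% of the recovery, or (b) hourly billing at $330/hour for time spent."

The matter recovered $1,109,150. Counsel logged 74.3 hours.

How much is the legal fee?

$299,470.50

(a) 27% of $1,109,150 = $299,470.50
(b) 74.3 × $330 = $24,519.00
The greater is (a): $299,470.50.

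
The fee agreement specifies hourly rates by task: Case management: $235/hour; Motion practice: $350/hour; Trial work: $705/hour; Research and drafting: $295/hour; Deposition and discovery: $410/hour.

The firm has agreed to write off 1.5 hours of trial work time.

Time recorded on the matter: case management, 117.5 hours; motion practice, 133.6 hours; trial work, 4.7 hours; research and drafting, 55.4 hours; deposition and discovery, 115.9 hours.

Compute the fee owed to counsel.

$140,490.50

Case management: 117.5 × $235 = $27,612.50
Motion practice: 133.6 × $350 = $46,760.00
Trial work: 4.7 × $705 = $3,313.50
Research and drafting: 55.4 × $295 = $16,343.00
Deposition and discovery: 115.9 × $410 = $47,519.00
Subtotal: $141,548.00
Write-off: 1.5 × $705 = $1,057.50
Total: $141,548.00 − $1,057.50 = $140,490.50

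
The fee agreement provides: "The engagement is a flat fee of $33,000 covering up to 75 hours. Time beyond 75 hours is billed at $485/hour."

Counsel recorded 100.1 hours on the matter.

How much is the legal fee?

Flat fee: $33,000.00
Excess hours: 100.1 − 75 = 25.1
Overrun: 25.1 × $485 = $12,173.50
Total: $33,000.00 + $12,173.50 = $45,173.50

$45,173.50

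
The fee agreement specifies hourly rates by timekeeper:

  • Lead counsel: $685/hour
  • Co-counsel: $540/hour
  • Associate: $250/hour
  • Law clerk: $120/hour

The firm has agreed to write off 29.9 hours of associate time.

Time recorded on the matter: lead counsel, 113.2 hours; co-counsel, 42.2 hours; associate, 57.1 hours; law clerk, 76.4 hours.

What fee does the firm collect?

$116,298.00

Lead counsel: 113.2 × $685 = $77,542.00
Co-counsel: 42.2 × $540 = $22,788.00
Associate: 57.1 × $250 = $14,275.00
Law clerk: 76.4 × $120 = $9,168.00
Subtotal: $123,773.00
Write-off: 29.9 × $250 = $7,475.00
Total: $123,773.00 − $7,475.00 = $116,298.00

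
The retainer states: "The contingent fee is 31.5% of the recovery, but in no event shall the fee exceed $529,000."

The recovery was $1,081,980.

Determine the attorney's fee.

31.5% of $1,081,980 = $340,823.70
That is under the $529,000 cap.

$340,823.70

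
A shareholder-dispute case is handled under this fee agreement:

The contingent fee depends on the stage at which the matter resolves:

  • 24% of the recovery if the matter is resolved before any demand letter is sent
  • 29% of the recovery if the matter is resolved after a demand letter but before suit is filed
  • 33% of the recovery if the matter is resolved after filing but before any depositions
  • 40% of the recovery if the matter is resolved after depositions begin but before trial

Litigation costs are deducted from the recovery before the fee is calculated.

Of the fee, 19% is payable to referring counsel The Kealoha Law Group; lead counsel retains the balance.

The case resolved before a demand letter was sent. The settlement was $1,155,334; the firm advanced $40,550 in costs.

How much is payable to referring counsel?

Fee base (net of costs): $1,155,334 − $40,550 = $1,114,784
The matter resolved before a demand letter was sent, so the 24% rate applies.
$1,114,784 × 24% = $267,548.16
Referral share: 19% of $267,548.16 = $50,834.15; lead counsel retains $267,548.16 − $50,834.15 = $216,714.01.

$50,834.15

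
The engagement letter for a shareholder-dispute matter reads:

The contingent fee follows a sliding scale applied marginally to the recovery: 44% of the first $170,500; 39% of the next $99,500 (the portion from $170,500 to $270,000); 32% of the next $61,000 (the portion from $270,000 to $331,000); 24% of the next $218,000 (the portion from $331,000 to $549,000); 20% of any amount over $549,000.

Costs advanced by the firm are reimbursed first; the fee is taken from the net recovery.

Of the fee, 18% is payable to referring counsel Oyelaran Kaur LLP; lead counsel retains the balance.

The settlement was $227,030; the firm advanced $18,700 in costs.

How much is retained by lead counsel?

Fee base (net of costs): $227,030 − $18,700 = $208,330
First $170,500 at 44% = $75,020.00
Remaining $37,830 at 39% = $14,753.70
Fee: $75,020.00 + $14,753.70 = $89,773.70
Referral share: 18% of $89,773.70 = $16,159.27; lead counsel retains $89,773.70 − $16,159.27 = $73,614.43.

$73,614.43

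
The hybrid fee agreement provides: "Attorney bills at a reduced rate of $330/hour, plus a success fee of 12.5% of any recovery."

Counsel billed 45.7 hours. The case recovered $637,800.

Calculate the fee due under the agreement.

Hourly: 45.7 × $330 = $15,081.00
Success fee: 12.5% of $637,800 = $79,725.00
Total: $15,081.00 + $79,725.00 = $94,806.00

$94,806.00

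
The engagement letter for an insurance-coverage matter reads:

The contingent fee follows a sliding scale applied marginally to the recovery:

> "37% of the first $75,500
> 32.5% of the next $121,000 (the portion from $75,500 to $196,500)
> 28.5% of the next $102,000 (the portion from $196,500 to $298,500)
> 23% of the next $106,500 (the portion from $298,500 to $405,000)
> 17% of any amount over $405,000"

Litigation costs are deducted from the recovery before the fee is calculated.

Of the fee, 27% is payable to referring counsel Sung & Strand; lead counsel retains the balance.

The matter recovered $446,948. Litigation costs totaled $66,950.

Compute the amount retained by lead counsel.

Fee base (net of costs): $446,948 − $66,950 = $379,998
First $75,500 at 37% = $27,935.00
Next $121,000 at 32.5% = $39,325.00
Next $102,000 at 28.5% = $29,070.00
Remaining $81,498 at 23% = $18,744.54
Fee: $27,935.00 + $39,325.00 + $29,070.00 + $18,744.54 = $115,074.54
Referral share: 27% of $115,074.54 = $31,070.13; lead counsel retains $115,074.54 − $31,070.13 = $84,004.41.

$84,004.41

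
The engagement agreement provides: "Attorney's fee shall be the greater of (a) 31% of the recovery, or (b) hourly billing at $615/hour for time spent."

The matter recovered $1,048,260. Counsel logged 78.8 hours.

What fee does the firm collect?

(a) 31% of $1,048,260 = $324,960.60
(b) 78.8 × $615 = $48,462.00
The greater is (a): $324,960.60.

$324,960.60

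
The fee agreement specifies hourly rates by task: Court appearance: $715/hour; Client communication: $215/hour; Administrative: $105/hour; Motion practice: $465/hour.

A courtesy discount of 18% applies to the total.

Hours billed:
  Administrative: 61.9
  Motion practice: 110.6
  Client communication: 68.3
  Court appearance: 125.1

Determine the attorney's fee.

$132,888.79

Court appearance: 125.1 × $715 = $89,446.50
Client communication: 68.3 × $215 = $14,684.50
Administrative: 61.9 × $105 = $6,499.50
Motion practice: 110.6 × $465 = $51,429.00
Subtotal: $162,059.50
Less 18% discount: −$29,170.71
Total: $162,059.50 − $29,170.71 = $132,888.79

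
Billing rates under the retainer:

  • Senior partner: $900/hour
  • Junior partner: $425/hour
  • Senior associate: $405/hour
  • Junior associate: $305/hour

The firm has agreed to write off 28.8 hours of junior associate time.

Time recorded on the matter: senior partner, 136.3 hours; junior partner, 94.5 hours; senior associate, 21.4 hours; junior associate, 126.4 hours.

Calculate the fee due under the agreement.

Senior partner: 136.3 × $900 = $122,670.00
Junior partner: 94.5 × $425 = $40,162.50
Senior associate: 21.4 × $405 = $8,667.00
Junior associate: 126.4 × $305 = $38,552.00
Subtotal: $210,051.50
Write-off: 28.8 × $305 = $8,784.00
Total: $210,051.50 − $8,784.00 = $201,267.50

$201,267.50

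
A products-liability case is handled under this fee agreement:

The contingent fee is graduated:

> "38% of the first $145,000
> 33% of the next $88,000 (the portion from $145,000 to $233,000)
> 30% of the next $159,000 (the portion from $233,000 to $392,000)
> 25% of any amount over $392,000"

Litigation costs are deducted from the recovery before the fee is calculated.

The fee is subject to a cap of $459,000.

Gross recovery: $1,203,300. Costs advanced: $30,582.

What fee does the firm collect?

$327,019.50

Fee base (net of costs): $1,203,300 − $30,582 = $1,172,718
First $145,000 at 38% = $55,100.00
Next $88,000 at 33% = $29,040.00
Next $159,000 at 30% = $47,700.00
Remaining $780,718 at 25% = $195,179.50
Fee: $55,100.00 + $29,040.00 + $47,700.00 + $195,179.50 = $327,019.50
$327,019.50 is under the $459,000 cap.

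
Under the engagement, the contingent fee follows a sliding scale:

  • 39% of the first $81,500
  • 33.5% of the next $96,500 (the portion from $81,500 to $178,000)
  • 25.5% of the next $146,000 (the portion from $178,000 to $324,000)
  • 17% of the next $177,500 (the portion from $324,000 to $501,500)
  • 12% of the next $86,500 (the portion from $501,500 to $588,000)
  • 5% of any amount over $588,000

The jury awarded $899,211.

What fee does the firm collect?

$157,458.05

First $81,500 at 39% = $31,785.00
Next $96,500 at 33.5% = $32,327.50
Next $146,000 at 25.5% = $37,230.00
Next $177,500 at 17% = $30,175.00
Next $86,500 at 12% = $10,380.00
Remaining $311,211 at 5% = $15,560.55
Fee: $31,785.00 + $32,327.50 + $37,230.00 + $30,175.00 + $10,380.00 + $15,560.55 = $157,458.05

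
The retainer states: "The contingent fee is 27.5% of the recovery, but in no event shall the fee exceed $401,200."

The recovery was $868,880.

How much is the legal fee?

27.5% of $868,880 = $238,942.00
That is under the $401,200 cap.

$238,942.00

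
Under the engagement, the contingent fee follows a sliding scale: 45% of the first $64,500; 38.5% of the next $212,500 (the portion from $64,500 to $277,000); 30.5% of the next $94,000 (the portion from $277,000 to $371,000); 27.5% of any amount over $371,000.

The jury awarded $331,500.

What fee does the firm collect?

$127,460.00

First $64,500 at 45% = $29,025.00
Next $212,500 at 38.5% = $81,812.50
Remaining $54,500 at 30.5% = $16,622.50
Fee: $29,025.00 + $81,812.50 + $16,622.50 = $127,460.00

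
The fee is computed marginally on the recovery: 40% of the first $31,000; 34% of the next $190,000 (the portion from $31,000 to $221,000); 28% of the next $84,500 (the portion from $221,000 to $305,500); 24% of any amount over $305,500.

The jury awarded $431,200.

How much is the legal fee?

$130,828.00

First $31,000 at 40% = $12,400.00
Next $190,000 at 34% = $64,600.00
Next $84,500 at 28% = $23,660.00
Remaining $125,700 at 24% = $30,168.00
Fee: $12,400.00 + $64,600.00 + $23,660.00 + $30,168.00 = $130,828.00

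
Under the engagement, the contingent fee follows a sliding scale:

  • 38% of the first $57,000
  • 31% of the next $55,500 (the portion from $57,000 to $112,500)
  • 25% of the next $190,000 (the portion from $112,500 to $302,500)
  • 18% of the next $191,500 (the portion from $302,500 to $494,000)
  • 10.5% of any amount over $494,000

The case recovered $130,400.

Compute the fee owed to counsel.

$43,340.00

First $57,000 at 38% = $21,660.00
Next $55,500 at 31% = $17,205.00
Remaining $17,900 at 25% = $4,475.00
Fee: $21,660.00 + $17,205.00 + $4,475.00 = $43,340.00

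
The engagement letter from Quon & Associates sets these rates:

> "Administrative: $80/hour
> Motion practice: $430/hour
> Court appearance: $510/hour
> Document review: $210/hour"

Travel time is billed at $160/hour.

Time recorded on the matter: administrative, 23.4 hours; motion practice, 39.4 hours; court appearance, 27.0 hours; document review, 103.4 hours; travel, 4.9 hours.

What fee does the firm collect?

Administrative: 23.4 × $80 = $1,872.00
Motion practice: 39.4 × $430 = $16,942.00
Court appearance: 27.0 × $510 = $13,770.00
Document review: 103.4 × $210 = $21,714.00
Subtotal: $1,872.00 + $16,942.00 + $13,770.00 + $21,714.00 = $54,298.00
Travel: 4.9 × $160 = $784.00
Total: $54,298.00 + $784.00 = $55,082.00

$55,082.00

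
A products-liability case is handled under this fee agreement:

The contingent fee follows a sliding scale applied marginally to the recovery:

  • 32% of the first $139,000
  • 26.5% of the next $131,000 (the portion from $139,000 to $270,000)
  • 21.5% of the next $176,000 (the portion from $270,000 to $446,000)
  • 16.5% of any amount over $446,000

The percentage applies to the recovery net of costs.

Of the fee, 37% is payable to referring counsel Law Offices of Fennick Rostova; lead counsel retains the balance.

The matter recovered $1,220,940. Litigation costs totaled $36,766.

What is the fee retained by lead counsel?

Fee base (net of costs): $1,220,940 − $36,766 = $1,184,174
First $139,000 at 32% = $44,480.00
Next $131,000 at 26.5% = $34,715.00
Next $176,000 at 21.5% = $37,840.00
Remaining $738,174 at 16.5% = $121,798.71
Fee: $44,480.00 + $34,715.00 + $37,840.00 + $121,798.71 = $238,833.71
Referral share: 37% of $238,833.71 = $88,368.47; lead counsel retains $238,833.71 − $88,368.47 = $150,465.24.

$150,465.24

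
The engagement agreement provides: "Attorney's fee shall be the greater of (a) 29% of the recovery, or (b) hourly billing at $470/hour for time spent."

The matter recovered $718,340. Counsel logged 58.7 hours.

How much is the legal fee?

$208,318.60

(a) 29% of $718,340 = $208,318.60
(b) 58.7 × $470 = $27,589.00
The greater is (a): $208,318.60.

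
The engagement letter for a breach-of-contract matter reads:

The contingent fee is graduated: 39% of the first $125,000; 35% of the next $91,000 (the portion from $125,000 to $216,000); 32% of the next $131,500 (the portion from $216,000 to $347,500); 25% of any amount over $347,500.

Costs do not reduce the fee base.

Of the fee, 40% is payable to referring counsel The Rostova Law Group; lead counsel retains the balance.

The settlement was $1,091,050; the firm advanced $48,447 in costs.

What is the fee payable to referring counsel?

$123,427.00

Fee base is the gross recovery, $1,091,050; costs are reimbursed separately.
First $125,000 at 39% = $48,750.00
Next $91,000 at 35% = $31,850.00
Next $131,500 at 32% = $42,080.00
Remaining $743,550 at 25% = $185,887.50
Fee: $48,750.00 + $31,850.00 + $42,080.00 + $185,887.50 = $308,567.50
Referral share: 40% of $308,567.50 = $123,427.00; lead counsel retains $308,567.50 − $123,427.00 = $185,140.50.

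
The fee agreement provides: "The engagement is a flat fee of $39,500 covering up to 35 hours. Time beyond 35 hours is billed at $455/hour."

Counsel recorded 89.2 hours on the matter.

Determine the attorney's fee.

$64,161.00

Flat fee: $39,500.00
Excess hours: 89.2 − 35 = 54.2
Overrun: 54.2 × $455 = $24,661.00
Total: $39,500.00 + $24,661.00 = $64,161.00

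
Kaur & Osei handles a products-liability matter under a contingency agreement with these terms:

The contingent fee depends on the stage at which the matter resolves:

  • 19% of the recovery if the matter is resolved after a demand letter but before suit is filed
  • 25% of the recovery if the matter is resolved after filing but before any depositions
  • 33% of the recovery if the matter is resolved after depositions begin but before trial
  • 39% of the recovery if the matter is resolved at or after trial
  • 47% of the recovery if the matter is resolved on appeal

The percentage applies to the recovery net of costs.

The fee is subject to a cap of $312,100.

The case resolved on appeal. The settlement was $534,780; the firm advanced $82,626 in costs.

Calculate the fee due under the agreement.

Fee base (net of costs): $534,780 − $82,626 = $452,154
The matter resolved on appeal, so the 47% rate applies.
$452,154 × 47% = $212,512.38
$212,512.38 is under the $312,100 cap.

$212,512.38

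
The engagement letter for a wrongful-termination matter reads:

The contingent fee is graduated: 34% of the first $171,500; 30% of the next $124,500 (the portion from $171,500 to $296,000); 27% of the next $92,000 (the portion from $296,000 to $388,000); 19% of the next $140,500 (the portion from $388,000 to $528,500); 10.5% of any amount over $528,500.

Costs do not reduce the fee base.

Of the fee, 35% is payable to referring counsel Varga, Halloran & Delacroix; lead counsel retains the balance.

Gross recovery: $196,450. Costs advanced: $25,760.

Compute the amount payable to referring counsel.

$23,028.25

Fee base is the gross recovery, $196,450; costs are reimbursed separately.
First $171,500 at 34% = $58,310.00
Remaining $24,950 at 30% = $7,485.00
Fee: $58,310.00 + $7,485.00 = $65,795.00
Referral share: 35% of $65,795.00 = $23,028.25; lead counsel retains $65,795.00 − $23,028.25 = $42,766.75.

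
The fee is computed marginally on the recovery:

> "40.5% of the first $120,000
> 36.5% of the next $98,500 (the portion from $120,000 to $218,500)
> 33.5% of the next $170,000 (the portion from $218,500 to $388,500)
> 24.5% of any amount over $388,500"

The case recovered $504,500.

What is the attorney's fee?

First $120,000 at 40.5% = $48,600.00
Next $98,500 at 36.5% = $35,952.50
Next $170,000 at 33.5% = $56,950.00
Remaining $116,000 at 24.5% = $28,420.00
Fee: $48,600.00 + $35,952.50 + $56,950.00 + $28,420.00 = $169,922.50

$169,922.50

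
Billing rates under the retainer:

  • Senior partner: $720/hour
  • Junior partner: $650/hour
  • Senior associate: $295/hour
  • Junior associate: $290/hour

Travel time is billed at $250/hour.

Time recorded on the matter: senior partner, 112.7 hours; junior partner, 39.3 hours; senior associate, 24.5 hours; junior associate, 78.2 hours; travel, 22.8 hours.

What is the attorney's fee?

$142,294.50

Senior partner: 112.7 × $720 = $81,144.00
Junior partner: 39.3 × $650 = $25,545.00
Senior associate: 24.5 × $295 = $7,227.50
Junior associate: 78.2 × $290 = $22,678.00
Subtotal: $81,144.00 + $25,545.00 + $7,227.50 + $22,678.00 = $136,594.50
Travel: 22.8 × $250 = $5,700.00
Total: $136,594.50 + $5,700.00 = $142,294.50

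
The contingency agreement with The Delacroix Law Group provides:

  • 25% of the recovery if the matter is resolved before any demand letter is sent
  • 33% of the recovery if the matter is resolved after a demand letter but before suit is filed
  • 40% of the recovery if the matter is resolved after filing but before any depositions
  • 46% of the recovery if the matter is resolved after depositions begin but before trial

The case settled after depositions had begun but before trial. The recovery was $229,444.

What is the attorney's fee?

The matter settled after depositions had begun but before trial, so the 46% rate applies.
$229,444 × 46% = $105,544.24

$105,544.24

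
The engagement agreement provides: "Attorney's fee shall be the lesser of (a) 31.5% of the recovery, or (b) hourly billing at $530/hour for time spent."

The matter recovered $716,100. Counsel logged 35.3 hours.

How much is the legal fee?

$18,709.00

(a) 31.5% of $716,100 = $225,571.50
(b) 35.3 × $530 = $18,709.00
The lesser is (b): $18,709.00.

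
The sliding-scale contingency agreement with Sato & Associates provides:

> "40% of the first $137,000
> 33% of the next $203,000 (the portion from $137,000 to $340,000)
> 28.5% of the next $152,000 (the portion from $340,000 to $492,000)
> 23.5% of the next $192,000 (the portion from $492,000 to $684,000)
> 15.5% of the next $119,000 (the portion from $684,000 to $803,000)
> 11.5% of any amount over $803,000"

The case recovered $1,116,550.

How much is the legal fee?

First $137,000 at 40% = $54,800.00
Next $203,000 at 33% = $66,990.00
Next $152,000 at 28.5% = $43,320.00
Next $192,000 at 23.5% = $45,120.00
Next $119,000 at 15.5% = $18,445.00
Remaining $313,550 at 11.5% = $36,058.25
Fee: $54,800.00 + $66,990.00 + $43,320.00 + $45,120.00 + $18,445.00 + $36,058.25 = $264,733.25

$264,733.25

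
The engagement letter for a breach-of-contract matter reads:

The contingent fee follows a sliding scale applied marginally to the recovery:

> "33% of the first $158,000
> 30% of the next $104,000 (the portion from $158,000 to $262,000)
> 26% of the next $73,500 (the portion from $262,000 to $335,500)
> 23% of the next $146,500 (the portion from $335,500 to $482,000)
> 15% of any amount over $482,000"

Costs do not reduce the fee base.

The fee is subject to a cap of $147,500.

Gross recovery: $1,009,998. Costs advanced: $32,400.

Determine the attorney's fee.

$147,500.00

Fee base is the gross recovery, $1,009,998; costs are reimbursed separately.
First $158,000 at 33% = $52,140.00
Next $104,000 at 30% = $31,200.00
Next $73,500 at 26% = $19,110.00
Next $146,500 at 23% = $33,695.00
Remaining $527,998 at 15% = $79,199.70
Fee: $52,140.00 + $31,200.00 + $19,110.00 + $33,695.00 + $79,199.70 = $215,344.70
$215,344.70 exceeds the $147,500 cap, so the fee is capped at $147,500.00.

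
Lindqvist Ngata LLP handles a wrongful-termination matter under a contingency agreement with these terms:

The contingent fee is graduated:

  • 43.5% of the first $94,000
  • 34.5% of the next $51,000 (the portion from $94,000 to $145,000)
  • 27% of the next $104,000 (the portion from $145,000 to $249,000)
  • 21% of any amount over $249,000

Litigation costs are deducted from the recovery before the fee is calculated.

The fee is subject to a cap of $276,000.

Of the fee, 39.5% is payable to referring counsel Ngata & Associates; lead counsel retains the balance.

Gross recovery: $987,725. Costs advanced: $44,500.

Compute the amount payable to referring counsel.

$91,779.14

Fee base (net of costs): $987,725 − $44,500 = $943,225
First $94,000 at 43.5% = $40,890.00
Next $51,000 at 34.5% = $17,595.00
Next $104,000 at 27% = $28,080.00
Remaining $694,225 at 21% = $145,787.25
Fee: $40,890.00 + $17,595.00 + $28,080.00 + $145,787.25 = $232,352.25
$232,352.25 is under the $276,000 cap.
Referral share: 39.5% of $232,352.25 = $91,779.14; lead counsel retains $232,352.25 − $91,779.14 = $140,573.11.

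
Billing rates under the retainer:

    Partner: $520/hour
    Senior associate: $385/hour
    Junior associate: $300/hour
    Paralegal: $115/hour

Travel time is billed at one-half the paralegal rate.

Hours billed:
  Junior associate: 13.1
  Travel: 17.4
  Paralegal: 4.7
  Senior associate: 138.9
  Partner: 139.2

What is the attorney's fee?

Partner: 139.2 × $520 = $72,384.00
Senior associate: 138.9 × $385 = $53,476.50
Junior associate: 13.1 × $300 = $3,930.00
Paralegal: 4.7 × $115 = $540.50
Subtotal: $72,384.00 + $53,476.50 + $3,930.00 + $540.50 = $130,331.00
Travel: 17.4 × ($115 ÷ 2) = 17.4 × $57.50 = $1,000.50
Total: $130,331.00 + $1,000.50 = $131,331.50

$131,331.50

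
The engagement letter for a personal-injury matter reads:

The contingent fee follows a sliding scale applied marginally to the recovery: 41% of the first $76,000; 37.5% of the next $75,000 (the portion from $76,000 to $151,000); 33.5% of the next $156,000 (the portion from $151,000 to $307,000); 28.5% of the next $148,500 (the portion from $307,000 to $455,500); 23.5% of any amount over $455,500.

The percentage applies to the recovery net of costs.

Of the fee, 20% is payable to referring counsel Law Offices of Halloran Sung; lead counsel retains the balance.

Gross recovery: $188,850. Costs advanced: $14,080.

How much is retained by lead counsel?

$53,798.36

Fee base (net of costs): $188,850 − $14,080 = $174,770
First $76,000 at 41% = $31,160.00
Next $75,000 at 37.5% = $28,125.00
Remaining $23,770 at 33.5% = $7,962.95
Fee: $31,160.00 + $28,125.00 + $7,962.95 = $67,247.95
Referral share: 20% of $67,247.95 = $13,449.59; lead counsel retains $67,247.95 − $13,449.59 = $53,798.36.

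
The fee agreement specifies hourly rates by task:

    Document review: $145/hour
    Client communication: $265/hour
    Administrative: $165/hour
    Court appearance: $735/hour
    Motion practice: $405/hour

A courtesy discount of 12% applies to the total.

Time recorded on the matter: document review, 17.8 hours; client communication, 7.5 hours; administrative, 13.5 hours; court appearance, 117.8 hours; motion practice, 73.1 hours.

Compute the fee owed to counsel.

Document review: 17.8 × $145 = $2,581.00
Client communication: 7.5 × $265 = $1,987.50
Administrative: 13.5 × $165 = $2,227.50
Court appearance: 117.8 × $735 = $86,583.00
Motion practice: 73.1 × $405 = $29,605.50
Subtotal: $122,984.50
Less 12% discount: −$14,758.14
Total: $122,984.50 − $14,758.14 = $108,226.36

$108,226.36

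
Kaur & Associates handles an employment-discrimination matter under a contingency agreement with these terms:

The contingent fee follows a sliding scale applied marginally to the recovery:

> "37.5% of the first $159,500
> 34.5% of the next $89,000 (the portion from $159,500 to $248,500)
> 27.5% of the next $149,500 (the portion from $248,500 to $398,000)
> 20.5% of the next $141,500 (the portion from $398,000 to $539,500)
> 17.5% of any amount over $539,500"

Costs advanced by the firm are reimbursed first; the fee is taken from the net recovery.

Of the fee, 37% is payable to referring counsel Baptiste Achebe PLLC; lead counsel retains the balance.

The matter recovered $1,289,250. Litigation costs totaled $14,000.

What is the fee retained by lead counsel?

$182,318.06

Fee base (net of costs): $1,289,250 − $14,000 = $1,275,250
First $159,500 at 37.5% = $59,812.50
Next $89,000 at 34.5% = $30,705.00
Next $149,500 at 27.5% = $41,112.50
Next $141,500 at 20.5% = $29,007.50
Remaining $735,750 at 17.5% = $128,756.25
Fee: $59,812.50 + $30,705.00 + $41,112.50 + $29,007.50 + $128,756.25 = $289,393.75
Referral share: 37% of $289,393.75 = $107,075.69; lead counsel retains $289,393.75 − $107,075.69 = $182,318.06.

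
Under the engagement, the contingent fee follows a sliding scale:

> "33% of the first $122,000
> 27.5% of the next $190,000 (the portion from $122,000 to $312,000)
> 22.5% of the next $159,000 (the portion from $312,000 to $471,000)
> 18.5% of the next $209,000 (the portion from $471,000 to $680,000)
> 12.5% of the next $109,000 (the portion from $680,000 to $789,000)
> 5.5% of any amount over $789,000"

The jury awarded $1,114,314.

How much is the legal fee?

First $122,000 at 33% = $40,260.00
Next $190,000 at 27.5% = $52,250.00
Next $159,000 at 22.5% = $35,775.00
Next $209,000 at 18.5% = $38,665.00
Next $109,000 at 12.5% = $13,625.00
Remaining $325,314 at 5.5% = $17,892.27
Fee: $40,260.00 + $52,250.00 + $35,775.00 + $38,665.00 + $13,625.00 + $17,892.27 = $198,467.27

$198,467.27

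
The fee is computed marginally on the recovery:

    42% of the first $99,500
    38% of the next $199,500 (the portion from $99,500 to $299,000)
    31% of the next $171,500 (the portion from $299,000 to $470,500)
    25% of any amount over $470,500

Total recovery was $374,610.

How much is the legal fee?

$141,039.10

First $99,500 at 42% = $41,790.00
Next $199,500 at 38% = $75,810.00
Remaining $75,610 at 31% = $23,439.10
Fee: $41,790.00 + $75,810.00 + $23,439.10 = $141,039.10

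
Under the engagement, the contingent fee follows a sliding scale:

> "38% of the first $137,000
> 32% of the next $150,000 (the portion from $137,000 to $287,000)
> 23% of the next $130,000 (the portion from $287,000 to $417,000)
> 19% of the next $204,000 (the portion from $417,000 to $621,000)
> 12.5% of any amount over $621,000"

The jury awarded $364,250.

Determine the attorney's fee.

$117,827.50

First $137,000 at 38% = $52,060.00
Next $150,000 at 32% = $48,000.00
Remaining $77,250 at 23% = $17,767.50
Fee: $52,060.00 + $48,000.00 + $17,767.50 = $117,827.50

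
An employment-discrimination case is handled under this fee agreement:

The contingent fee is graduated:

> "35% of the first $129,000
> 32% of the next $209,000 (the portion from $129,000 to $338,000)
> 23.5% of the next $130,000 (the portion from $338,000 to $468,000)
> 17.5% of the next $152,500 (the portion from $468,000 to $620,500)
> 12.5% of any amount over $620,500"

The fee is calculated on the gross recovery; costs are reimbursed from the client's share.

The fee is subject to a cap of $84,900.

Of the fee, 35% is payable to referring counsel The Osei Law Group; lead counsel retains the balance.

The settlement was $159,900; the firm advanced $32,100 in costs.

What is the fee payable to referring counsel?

$19,263.30

Fee base is the gross recovery, $159,900; costs are reimbursed separately.
First $129,000 at 35% = $45,150.00
Remaining $30,900 at 32% = $9,888.00
Fee: $45,150.00 + $9,888.00 = $55,038.00
$55,038.00 is under the $84,900 cap.
Referral share: 35% of $55,038.00 = $19,263.30; lead counsel retains $55,038.00 − $19,263.30 = $35,774.70.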